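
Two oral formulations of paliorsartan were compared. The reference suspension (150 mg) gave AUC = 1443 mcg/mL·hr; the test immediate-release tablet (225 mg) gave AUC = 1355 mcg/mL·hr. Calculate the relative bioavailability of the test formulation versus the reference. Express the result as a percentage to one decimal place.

F_rel = 62.6%

F_rel = (AUC_test/D_test) / (AUC_ref/D_ref)
      = (1355/225) / (1443/150)
      = 6.02222 / 9.62 = 0.6260 = 62.60%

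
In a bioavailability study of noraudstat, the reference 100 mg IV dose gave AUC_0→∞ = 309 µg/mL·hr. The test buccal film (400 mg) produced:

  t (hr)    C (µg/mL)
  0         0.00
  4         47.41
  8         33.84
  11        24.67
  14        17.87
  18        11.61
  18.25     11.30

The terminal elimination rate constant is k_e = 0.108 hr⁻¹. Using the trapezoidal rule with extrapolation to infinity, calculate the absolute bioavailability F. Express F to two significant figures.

Trapezoidal AUC_0→18.25 (buccal film):
  [0→4]: (0.00+47.41)/2 × 4 = 94.82
  [4→8]: (47.41+33.84)/2 × 4 = 162.5
  [8→11]: (33.84+24.67)/2 × 3 = 87.765
  [11→14]: (24.67+17.87)/2 × 3 = 63.81
  [14→18]: (17.87+11.61)/2 × 4 = 58.96
  [18→18.25]: (11.61+11.30)/2 × 0.25 = 2.86375
  Sum = 470.71875 µg/mL·hr
Tail: C_last/k_e = 11.30/0.108 = 104.630
AUC_0→∞ (buccal film) = 470.71875 + 104.630 = 575.34875 µg/mL·hr
F = (AUC_ev/D_ev)/(AUC_iv/D_iv) = (575.34875/400)/(309/100) = 1.43837/3.09 = 0.4655

F = 0.47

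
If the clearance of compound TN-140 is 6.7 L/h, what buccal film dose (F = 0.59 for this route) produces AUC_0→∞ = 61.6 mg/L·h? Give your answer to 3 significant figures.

Dose = 700 mg

Dose = CL × AUC_0→∞ / F
     = 6.7 × 61.6 / 0.59 = 699.525 mg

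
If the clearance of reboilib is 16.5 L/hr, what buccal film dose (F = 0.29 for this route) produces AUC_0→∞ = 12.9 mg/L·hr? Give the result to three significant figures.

Dose = CL × AUC_0→∞ / F
     = 16.5 × 12.9 / 0.29 = 733.966 mg

Dose = 734 mg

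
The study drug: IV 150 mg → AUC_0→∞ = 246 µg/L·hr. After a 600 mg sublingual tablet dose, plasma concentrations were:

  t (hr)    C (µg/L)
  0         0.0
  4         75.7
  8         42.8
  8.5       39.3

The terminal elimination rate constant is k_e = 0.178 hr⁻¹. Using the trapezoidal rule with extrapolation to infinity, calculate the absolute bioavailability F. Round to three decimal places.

F = 0.640

Trapezoidal AUC_0→8.5 (sublingual tablet):
  [0→4]: (0.0+75.7)/2 × 4 = 151.4
  [4→8]: (75.7+42.8)/2 × 4 = 237.0
  [8→8.5]: (42.8+39.3)/2 × 0.5 = 20.525
  Sum = 408.925 µg/L·hr
Tail: C_last/k_e = 39.3/0.178 = 220.787
AUC_0→∞ (sublingual tablet) = 408.925 + 220.787 = 629.712 µg/L·hr
F = (AUC_ev/D_ev)/(AUC_iv/D_iv) = (629.712/600)/(246/150) = 1.04952/1.64 = 0.6400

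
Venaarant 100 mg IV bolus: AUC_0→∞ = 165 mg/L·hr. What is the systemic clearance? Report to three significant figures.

CL = Dose_iv / AUC_0→∞
   = 100 / 165 = 0.606061 L/hr

CL = 0.606 L/hr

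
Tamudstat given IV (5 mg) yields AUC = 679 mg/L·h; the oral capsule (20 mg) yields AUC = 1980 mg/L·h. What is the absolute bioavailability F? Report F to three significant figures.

F = 0.729

F = (AUC_ev / D_ev) / (AUC_iv / D_iv)
  = (1980/20) / (679/5)
  = 99 / 135.8 = 0.7290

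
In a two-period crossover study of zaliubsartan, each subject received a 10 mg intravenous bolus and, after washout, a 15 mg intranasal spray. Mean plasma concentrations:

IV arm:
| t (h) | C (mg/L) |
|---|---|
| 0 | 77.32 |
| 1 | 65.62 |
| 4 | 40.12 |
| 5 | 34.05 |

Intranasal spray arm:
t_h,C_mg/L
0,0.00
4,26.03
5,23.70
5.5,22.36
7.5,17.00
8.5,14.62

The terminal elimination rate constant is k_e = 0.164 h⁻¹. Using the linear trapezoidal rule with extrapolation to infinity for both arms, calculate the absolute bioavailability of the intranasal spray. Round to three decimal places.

Trapezoidal AUC_0→5 (IV):
  [0→1]: (77.32+65.62)/2 × 1 = 71.47
  [1→4]: (65.62+40.12)/2 × 3 = 158.61
  [4→5]: (40.12+34.05)/2 × 1 = 37.085
  Sum = 267.165 mg/L·h
IV tail: 34.05/0.164 = 207.622; AUC_iv,0→∞ = 267.165 + 207.622 = 474.787 mg/L·h
Trapezoidal AUC_0→8.5 (intranasal spray):
  [0→4]: (0.00+26.03)/2 × 4 = 52.06
  [4→5]: (26.03+23.70)/2 × 1 = 24.865
  [5→5.5]: (23.70+22.36)/2 × 0.5 = 11.515
  [5.5→7.5]: (22.36+17.00)/2 × 2 = 39.36
  [7.5→8.5]: (17.00+14.62)/2 × 1 = 15.81
  Sum = 143.61 mg/L·h
intranasal spray tail: 14.62/0.164 = 89.146; AUC_ev,0→∞ = 143.61 + 89.146 = 232.756 mg/L·h
F = (AUC_ev/D_ev)/(AUC_iv/D_iv) = (232.756/15)/(474.787/10) = 15.5171/47.4787 = 0.3268

F = 0.327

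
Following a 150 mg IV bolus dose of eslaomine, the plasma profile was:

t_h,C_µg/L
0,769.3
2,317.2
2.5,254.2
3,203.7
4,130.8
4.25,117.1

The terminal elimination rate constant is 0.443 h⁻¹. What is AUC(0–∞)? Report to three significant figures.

Trapezoidal AUC_0→4.25:
  [0→2]: (769.3+317.2)/2 × 2 = 1086.5
  [2→2.5]: (317.2+254.2)/2 × 0.5 = 142.85
  [2.5→3]: (254.2+203.7)/2 × 0.5 = 114.475
  [3→4]: (203.7+130.8)/2 × 1 = 167.25
  [4→4.25]: (130.8+117.1)/2 × 0.25 = 30.9875
  Sum = 1542.0625 µg/L·h
Extrapolated tail: C_last / k_e = 117.1 / 0.443 = 264.334
AUC_0→∞ = 1542.0625 + 264.334 = 1806.3965 µg/L·h

AUC = 1810 µg/L·h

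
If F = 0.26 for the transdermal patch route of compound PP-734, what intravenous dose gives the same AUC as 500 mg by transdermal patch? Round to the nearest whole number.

Systemic exposure from an extravascular dose = F × D_ev, so the equivalent IV dose is F × D_ev.
D_iv = F × D_ev = 0.26 × 500 = 130 mg

D_iv = 130 mg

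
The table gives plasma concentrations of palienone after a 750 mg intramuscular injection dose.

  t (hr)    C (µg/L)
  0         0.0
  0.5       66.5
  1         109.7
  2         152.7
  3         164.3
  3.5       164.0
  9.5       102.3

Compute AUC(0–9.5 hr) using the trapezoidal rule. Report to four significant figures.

AUC = 1231 µg/L·hr

Trapezoidal AUC_0→9.5:
  [0→0.5]: (0.0+66.5)/2 × 0.5 = 16.625
  [0.5→1]: (66.5+109.7)/2 × 0.5 = 44.05
  [1→2]: (109.7+152.7)/2 × 1 = 131.2
  [2→3]: (152.7+164.3)/2 × 1 = 158.5
  [3→3.5]: (164.3+164.0)/2 × 0.5 = 82.075
  [3.5→9.5]: (164.0+102.3)/2 × 6 = 798.9
  Sum = 1231.35 µg/L·hr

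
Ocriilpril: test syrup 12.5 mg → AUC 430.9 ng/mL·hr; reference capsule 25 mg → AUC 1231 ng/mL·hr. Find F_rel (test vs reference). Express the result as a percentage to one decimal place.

F_rel = (AUC_test/D_test) / (AUC_ref/D_ref)
      = (430.9/12.5) / (1231/25)
      = 34.472 / 49.24 = 0.7001 = 70.01%

F_rel = 70.0%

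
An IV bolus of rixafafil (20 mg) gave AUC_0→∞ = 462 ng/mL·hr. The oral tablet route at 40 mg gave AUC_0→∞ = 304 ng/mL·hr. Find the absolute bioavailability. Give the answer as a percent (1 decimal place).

F = 32.9%

F = (AUC_ev / D_ev) / (AUC_iv / D_iv)
  = (304/40) / (462/20)
  = 7.6 / 23.1 = 0.3290
  = 32.90%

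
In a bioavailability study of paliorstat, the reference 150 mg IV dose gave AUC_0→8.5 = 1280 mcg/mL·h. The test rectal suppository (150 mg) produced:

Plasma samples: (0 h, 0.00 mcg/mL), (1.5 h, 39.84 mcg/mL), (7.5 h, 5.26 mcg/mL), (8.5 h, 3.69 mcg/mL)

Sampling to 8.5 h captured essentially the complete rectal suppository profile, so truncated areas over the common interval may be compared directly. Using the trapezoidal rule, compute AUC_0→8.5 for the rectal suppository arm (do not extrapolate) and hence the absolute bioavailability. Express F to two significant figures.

F = 0.13

Trapezoidal AUC_0→8.5 (rectal suppository):
  [0→1.5]: (0.00+39.84)/2 × 1.5 = 29.88
  [1.5→7.5]: (39.84+5.26)/2 × 6 = 135.3
  [7.5→8.5]: (5.26+3.69)/2 × 1 = 4.475
  Sum = 169.655 mcg/mL·h
F = (AUC_ev/D_ev)/(AUC_iv/D_iv) = (169.655/150)/(1280/150) = 1.13103/8.53333 = 0.1325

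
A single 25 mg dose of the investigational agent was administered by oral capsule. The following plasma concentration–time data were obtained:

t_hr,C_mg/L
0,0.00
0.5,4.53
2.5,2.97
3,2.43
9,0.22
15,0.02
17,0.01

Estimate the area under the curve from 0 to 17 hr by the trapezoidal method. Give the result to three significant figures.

AUC = 18.7 mg/L·hr

Trapezoidal AUC_0→17:
  [0→0.5]: (0.00+4.53)/2 × 0.5 = 1.1325
  [0.5→2.5]: (4.53+2.97)/2 × 2 = 7.5
  [2.5→3]: (2.97+2.43)/2 × 0.5 = 1.35
  [3→9]: (2.43+0.22)/2 × 6 = 7.95
  [9→15]: (0.22+0.02)/2 × 6 = 0.72
  [15→17]: (0.02+0.01)/2 × 2 = 0.03
  Sum = 18.6825 mg/L·hr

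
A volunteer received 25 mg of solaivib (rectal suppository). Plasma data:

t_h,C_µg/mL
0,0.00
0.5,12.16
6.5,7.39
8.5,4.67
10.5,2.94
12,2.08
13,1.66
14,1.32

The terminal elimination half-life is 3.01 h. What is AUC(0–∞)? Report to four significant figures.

AUC = 94.22 µg/mL·h

Trapezoidal AUC_0→14:
  [0→0.5]: (0.00+12.16)/2 × 0.5 = 3.04
  [0.5→6.5]: (12.16+7.39)/2 × 6 = 58.65
  [6.5→8.5]: (7.39+4.67)/2 × 2 = 12.06
  [8.5→10.5]: (4.67+2.94)/2 × 2 = 7.61
  [10.5→12]: (2.94+2.08)/2 × 1.5 = 3.765
  [12→13]: (2.08+1.66)/2 × 1 = 1.87
  [13→14]: (1.66+1.32)/2 × 1 = 1.49
  Sum = 88.485 µg/mL·h
k_e = ln2 / t½ = 0.693147 / 3.01 = 0.2303 h^-1
Extrapolated tail: C_last / k_e = 1.32 / 0.2303 = 5.732
AUC_0→∞ = 88.485 + 5.732 = 94.217 µg/mL·h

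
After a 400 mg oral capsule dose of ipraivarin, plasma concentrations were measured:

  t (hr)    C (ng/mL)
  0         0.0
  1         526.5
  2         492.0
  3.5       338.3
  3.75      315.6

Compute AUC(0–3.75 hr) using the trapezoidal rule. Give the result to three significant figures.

Trapezoidal AUC_0→3.75:
  [0→1]: (0.0+526.5)/2 × 1 = 263.25
  [1→2]: (526.5+492.0)/2 × 1 = 509.25
  [2→3.5]: (492.0+338.3)/2 × 1.5 = 622.725
  [3.5→3.75]: (338.3+315.6)/2 × 0.25 = 81.7375
  Sum = 1476.9625 ng/mL·hr

AUC = 1480 ng/mL·hr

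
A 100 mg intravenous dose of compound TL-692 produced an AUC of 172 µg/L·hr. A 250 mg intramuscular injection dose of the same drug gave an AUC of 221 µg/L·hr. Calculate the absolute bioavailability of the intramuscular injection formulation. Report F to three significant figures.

F = (AUC_ev / D_ev) / (AUC_iv / D_iv)
  = (221/250) / (172/100)
  = 0.884 / 1.72 = 0.5140

F = 0.514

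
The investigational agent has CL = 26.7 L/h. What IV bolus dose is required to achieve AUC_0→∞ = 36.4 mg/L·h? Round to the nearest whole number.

Dose_iv = CL × AUC_0→∞
     = 26.7 × 36.4 = 971.88 mg

Dose = 972 mg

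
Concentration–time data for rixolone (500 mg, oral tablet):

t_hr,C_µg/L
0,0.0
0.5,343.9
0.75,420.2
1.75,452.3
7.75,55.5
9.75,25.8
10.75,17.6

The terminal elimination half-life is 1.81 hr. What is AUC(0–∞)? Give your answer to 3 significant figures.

AUC = 2290 µg/L·hr

Trapezoidal AUC_0→10.75:
  [0→0.5]: (0.0+343.9)/2 × 0.5 = 85.975
  [0.5→0.75]: (343.9+420.2)/2 × 0.25 = 95.5125
  [0.75→1.75]: (420.2+452.3)/2 × 1 = 436.25
  [1.75→7.75]: (452.3+55.5)/2 × 6 = 1523.4
  [7.75→9.75]: (55.5+25.8)/2 × 2 = 81.3
  [9.75→10.75]: (25.8+17.6)/2 × 1 = 21.7
  Sum = 2244.1375 µg/L·hr
k_e = ln2 / t½ = 0.693147 / 1.81 = 0.3830 hr^-1
Extrapolated tail: C_last / k_e = 17.6 / 0.383 = 45.953
AUC_0→∞ = 2244.1375 + 45.953 = 2290.0905 µg/L·hr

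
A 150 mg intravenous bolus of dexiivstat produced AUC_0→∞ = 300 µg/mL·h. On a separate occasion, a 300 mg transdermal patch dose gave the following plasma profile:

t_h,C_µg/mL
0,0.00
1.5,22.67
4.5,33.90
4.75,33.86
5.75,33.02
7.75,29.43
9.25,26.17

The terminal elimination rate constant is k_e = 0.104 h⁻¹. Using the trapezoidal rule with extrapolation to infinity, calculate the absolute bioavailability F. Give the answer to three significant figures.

Trapezoidal AUC_0→9.25 (transdermal patch):
  [0→1.5]: (0.00+22.67)/2 × 1.5 = 17.0025
  [1.5→4.5]: (22.67+33.90)/2 × 3 = 84.855
  [4.5→4.75]: (33.90+33.86)/2 × 0.25 = 8.47
  [4.75→5.75]: (33.86+33.02)/2 × 1 = 33.44
  [5.75→7.75]: (33.02+29.43)/2 × 2 = 62.45
  [7.75→9.25]: (29.43+26.17)/2 × 1.5 = 41.7
  Sum = 247.9175 µg/mL·h
Tail: C_last/k_e = 26.17/0.104 = 251.635
AUC_0→∞ (transdermal patch) = 247.9175 + 251.635 = 499.5525 µg/mL·h
F = (AUC_ev/D_ev)/(AUC_iv/D_iv) = (499.5525/300)/(300/150) = 1.665175/2 = 0.8326

F = 0.833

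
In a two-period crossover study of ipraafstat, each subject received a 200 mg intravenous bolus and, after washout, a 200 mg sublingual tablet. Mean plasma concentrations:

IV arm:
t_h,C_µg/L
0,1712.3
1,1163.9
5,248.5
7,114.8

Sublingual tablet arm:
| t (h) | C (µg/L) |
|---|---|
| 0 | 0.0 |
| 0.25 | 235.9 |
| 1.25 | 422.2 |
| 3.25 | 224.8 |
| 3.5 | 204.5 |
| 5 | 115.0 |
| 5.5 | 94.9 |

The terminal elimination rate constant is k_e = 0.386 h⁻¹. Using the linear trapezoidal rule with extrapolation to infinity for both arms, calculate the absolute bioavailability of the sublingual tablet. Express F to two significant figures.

F = 0.32

Trapezoidal AUC_0→7 (IV):
  [0→1]: (1712.3+1163.9)/2 × 1 = 1438.1
  [1→5]: (1163.9+248.5)/2 × 4 = 2824.8
  [5→7]: (248.5+114.8)/2 × 2 = 363.3
  Sum = 4626.2 µg/L·h
IV tail: 114.8/0.386 = 297.409; AUC_iv,0→∞ = 4626.2 + 297.409 = 4923.609 µg/L·h
Trapezoidal AUC_0→5.5 (sublingual tablet):
  [0→0.25]: (0.0+235.9)/2 × 0.25 = 29.4875
  [0.25→1.25]: (235.9+422.2)/2 × 1 = 329.05
  [1.25→3.25]: (422.2+224.8)/2 × 2 = 647.0
  [3.25→3.5]: (224.8+204.5)/2 × 0.25 = 53.6625
  [3.5→5]: (204.5+115.0)/2 × 1.5 = 239.625
  [5→5.5]: (115.0+94.9)/2 × 0.5 = 52.475
  Sum = 1351.3 µg/L·h
sublingual tablet tail: 94.9/0.386 = 245.855; AUC_ev,0→∞ = 1351.3 + 245.855 = 1597.155 µg/L·h
F = (AUC_ev/D_ev)/(AUC_iv/D_iv) = (1597.155/200)/(4923.609/200) = 7.985775/24.618045 = 0.3244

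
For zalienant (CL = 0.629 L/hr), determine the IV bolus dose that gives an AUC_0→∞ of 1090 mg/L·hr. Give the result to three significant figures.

Dose_iv = CL × AUC_0→∞
     = 0.629 × 1090 = 685.61 mg

Dose = 686 mg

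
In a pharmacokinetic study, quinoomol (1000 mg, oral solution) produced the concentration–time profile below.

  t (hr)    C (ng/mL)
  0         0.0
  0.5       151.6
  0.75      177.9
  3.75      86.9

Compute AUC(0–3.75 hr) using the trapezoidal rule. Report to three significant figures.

Trapezoidal AUC_0→3.75:
  [0→0.5]: (0.0+151.6)/2 × 0.5 = 37.9
  [0.5→0.75]: (151.6+177.9)/2 × 0.25 = 41.1875
  [0.75→3.75]: (177.9+86.9)/2 × 3 = 397.2
  Sum = 476.2875 ng/mL·hr

AUC = 476 ng/mL·hr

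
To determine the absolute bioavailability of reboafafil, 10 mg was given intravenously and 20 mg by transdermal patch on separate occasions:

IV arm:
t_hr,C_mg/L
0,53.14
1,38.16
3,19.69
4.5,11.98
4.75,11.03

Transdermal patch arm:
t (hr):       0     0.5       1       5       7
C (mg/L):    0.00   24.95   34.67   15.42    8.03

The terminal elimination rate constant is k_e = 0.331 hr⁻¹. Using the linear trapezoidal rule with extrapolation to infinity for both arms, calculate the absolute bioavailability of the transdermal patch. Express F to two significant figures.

F = 0.52

Trapezoidal AUC_0→4.75 (IV):
  [0→1]: (53.14+38.16)/2 × 1 = 45.65
  [1→3]: (38.16+19.69)/2 × 2 = 57.85
  [3→4.5]: (19.69+11.98)/2 × 1.5 = 23.7525
  [4.5→4.75]: (11.98+11.03)/2 × 0.25 = 2.87625
  Sum = 130.12875 mg/L·hr
IV tail: 11.03/0.331 = 33.323; AUC_iv,0→∞ = 130.12875 + 33.323 = 163.45175 mg/L·hr
Trapezoidal AUC_0→7 (transdermal patch):
  [0→0.5]: (0.00+24.95)/2 × 0.5 = 6.2375
  [0.5→1]: (24.95+34.67)/2 × 0.5 = 14.905
  [1→5]: (34.67+15.42)/2 × 4 = 100.18
  [5→7]: (15.42+8.03)/2 × 2 = 23.45
  Sum = 144.7725 mg/L·hr
transdermal patch tail: 8.03/0.331 = 24.260; AUC_ev,0→∞ = 144.7725 + 24.260 = 169.0325 mg/L·hr
F = (AUC_ev/D_ev)/(AUC_iv/D_iv) = (169.0325/20)/(163.45175/10) = 8.451625/16.345175 = 0.5171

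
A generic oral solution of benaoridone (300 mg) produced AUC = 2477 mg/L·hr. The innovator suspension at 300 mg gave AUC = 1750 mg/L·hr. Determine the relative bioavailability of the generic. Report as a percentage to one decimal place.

F_rel = (AUC_test/D_test) / (AUC_ref/D_ref)
      = (2477/300) / (1750/300)
      = 8.25667 / 5.83333 = 1.4154 = 141.54%

F_rel = 141.5%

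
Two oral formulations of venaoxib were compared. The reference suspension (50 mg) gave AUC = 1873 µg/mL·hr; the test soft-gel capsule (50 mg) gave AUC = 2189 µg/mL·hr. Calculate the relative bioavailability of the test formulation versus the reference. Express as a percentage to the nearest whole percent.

F_rel = (AUC_test/D_test) / (AUC_ref/D_ref)
      = (2189/50) / (1873/50)
      = 43.78 / 37.46 = 1.1687 = 116.87%

F_rel = 117%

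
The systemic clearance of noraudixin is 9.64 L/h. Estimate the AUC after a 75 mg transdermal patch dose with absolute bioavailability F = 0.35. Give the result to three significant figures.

AUC_0→∞ = F × Dose / CL
        = 0.35 × 75 / 9.64 = 2.72303 mg/L·h

AUC = 2.72 mg/L·h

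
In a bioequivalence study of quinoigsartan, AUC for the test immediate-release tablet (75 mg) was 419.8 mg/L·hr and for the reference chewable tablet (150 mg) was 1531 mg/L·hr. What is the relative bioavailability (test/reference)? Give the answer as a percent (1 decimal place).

F_rel = 54.8%

F_rel = (AUC_test/D_test) / (AUC_ref/D_ref)
      = (419.8/75) / (1531/150)
      = 5.59733 / 10.2067 = 0.5484 = 54.84%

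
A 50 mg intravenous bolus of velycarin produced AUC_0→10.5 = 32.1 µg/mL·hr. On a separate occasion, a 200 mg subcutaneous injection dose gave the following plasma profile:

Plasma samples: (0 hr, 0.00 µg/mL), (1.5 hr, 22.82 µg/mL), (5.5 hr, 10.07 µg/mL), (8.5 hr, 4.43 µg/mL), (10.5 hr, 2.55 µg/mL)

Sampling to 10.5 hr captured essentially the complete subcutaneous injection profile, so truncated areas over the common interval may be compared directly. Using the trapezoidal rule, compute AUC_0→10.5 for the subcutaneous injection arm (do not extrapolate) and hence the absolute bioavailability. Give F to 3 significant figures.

Trapezoidal AUC_0→10.5 (subcutaneous injection):
  [0→1.5]: (0.00+22.82)/2 × 1.5 = 17.115
  [1.5→5.5]: (22.82+10.07)/2 × 4 = 65.78
  [5.5→8.5]: (10.07+4.43)/2 × 3 = 21.75
  [8.5→10.5]: (4.43+2.55)/2 × 2 = 6.98
  Sum = 111.625 µg/mL·hr
F = (AUC_ev/D_ev)/(AUC_iv/D_iv) = (111.625/200)/(32.1/50) = 0.558125/0.642 = 0.8694

F = 0.869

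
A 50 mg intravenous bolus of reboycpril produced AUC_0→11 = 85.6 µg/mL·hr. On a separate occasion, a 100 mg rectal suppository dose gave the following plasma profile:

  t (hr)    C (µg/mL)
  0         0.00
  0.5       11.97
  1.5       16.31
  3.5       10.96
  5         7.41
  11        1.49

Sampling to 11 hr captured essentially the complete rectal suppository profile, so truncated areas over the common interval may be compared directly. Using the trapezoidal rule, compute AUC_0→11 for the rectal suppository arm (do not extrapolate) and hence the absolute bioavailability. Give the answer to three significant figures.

Trapezoidal AUC_0→11 (rectal suppository):
  [0→0.5]: (0.00+11.97)/2 × 0.5 = 2.9925
  [0.5→1.5]: (11.97+16.31)/2 × 1 = 14.14
  [1.5→3.5]: (16.31+10.96)/2 × 2 = 27.27
  [3.5→5]: (10.96+7.41)/2 × 1.5 = 13.7775
  [5→11]: (7.41+1.49)/2 × 6 = 26.7
  Sum = 84.88 µg/mL·hr
F = (AUC_ev/D_ev)/(AUC_iv/D_iv) = (84.88/100)/(85.6/50) = 0.8488/1.712 = 0.4958

F = 0.496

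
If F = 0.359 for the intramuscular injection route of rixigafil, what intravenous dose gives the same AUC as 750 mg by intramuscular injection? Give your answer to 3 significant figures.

D_iv = 269 mg

Systemic exposure from an extravascular dose = F × D_ev, so the equivalent IV dose is F × D_ev.
D_iv = F × D_ev = 0.359 × 750 = 269.25 mg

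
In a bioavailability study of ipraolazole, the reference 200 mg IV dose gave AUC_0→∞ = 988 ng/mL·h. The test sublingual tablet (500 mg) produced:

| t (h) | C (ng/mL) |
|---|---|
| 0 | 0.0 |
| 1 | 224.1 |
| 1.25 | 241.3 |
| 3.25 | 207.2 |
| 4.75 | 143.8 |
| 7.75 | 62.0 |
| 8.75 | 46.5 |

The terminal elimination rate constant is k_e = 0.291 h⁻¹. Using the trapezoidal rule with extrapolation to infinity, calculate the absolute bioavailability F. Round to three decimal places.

F = 0.569

Trapezoidal AUC_0→8.75 (sublingual tablet):
  [0→1]: (0.0+224.1)/2 × 1 = 112.05
  [1→1.25]: (224.1+241.3)/2 × 0.25 = 58.175
  [1.25→3.25]: (241.3+207.2)/2 × 2 = 448.5
  [3.25→4.75]: (207.2+143.8)/2 × 1.5 = 263.25
  [4.75→7.75]: (143.8+62.0)/2 × 3 = 308.7
  [7.75→8.75]: (62.0+46.5)/2 × 1 = 54.25
  Sum = 1244.925 ng/mL·h
Tail: C_last/k_e = 46.5/0.291 = 159.794
AUC_0→∞ (sublingual tablet) = 1244.925 + 159.794 = 1404.719 ng/mL·h
F = (AUC_ev/D_ev)/(AUC_iv/D_iv) = (1404.719/500)/(988/200) = 2.809438/4.94 = 0.5687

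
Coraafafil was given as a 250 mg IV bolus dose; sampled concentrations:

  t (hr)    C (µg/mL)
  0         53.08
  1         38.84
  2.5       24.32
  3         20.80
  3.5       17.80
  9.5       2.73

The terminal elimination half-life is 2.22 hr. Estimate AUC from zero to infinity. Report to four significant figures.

Trapezoidal AUC_0→9.5:
  [0→1]: (53.08+38.84)/2 × 1 = 45.96
  [1→2.5]: (38.84+24.32)/2 × 1.5 = 47.37
  [2.5→3]: (24.32+20.80)/2 × 0.5 = 11.28
  [3→3.5]: (20.80+17.80)/2 × 0.5 = 9.65
  [3.5→9.5]: (17.80+2.73)/2 × 6 = 61.59
  Sum = 175.85 µg/mL·hr
k_e = ln2 / t½ = 0.693147 / 2.22 = 0.3122 hr^-1
Extrapolated tail: C_last / k_e = 2.73 / 0.3122 = 8.744
AUC_0→∞ = 175.85 + 8.744 = 184.594 µg/mL·hr

AUC = 184.6 µg/mL·hr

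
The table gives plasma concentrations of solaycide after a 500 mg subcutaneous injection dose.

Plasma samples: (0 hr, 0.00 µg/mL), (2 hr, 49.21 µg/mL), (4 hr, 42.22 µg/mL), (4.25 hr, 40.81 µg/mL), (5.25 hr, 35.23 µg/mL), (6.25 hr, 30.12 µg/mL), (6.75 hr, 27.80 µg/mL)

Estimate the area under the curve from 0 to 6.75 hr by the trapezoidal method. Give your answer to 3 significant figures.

Trapezoidal AUC_0→6.75:
  [0→2]: (0.00+49.21)/2 × 2 = 49.21
  [2→4]: (49.21+42.22)/2 × 2 = 91.43
  [4→4.25]: (42.22+40.81)/2 × 0.25 = 10.37875
  [4.25→5.25]: (40.81+35.23)/2 × 1 = 38.02
  [5.25→6.25]: (35.23+30.12)/2 × 1 = 32.675
  [6.25→6.75]: (30.12+27.80)/2 × 0.5 = 14.48
  Sum = 236.19375 µg/mL·hr

AUC = 236 µg/mL·hr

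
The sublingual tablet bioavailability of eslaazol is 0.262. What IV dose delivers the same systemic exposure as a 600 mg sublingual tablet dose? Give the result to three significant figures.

Systemic exposure from an extravascular dose = F × D_ev, so the equivalent IV dose is F × D_ev.
D_iv = F × D_ev = 0.262 × 600 = 157.2 mg

D_iv = 157 mg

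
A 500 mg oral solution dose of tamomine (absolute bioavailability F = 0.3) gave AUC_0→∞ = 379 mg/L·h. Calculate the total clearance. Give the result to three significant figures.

CL = 0.396 L/h

CL = F × Dose / AUC_0→∞
   = 0.3 × 500 / 379 = 0.395778 L/h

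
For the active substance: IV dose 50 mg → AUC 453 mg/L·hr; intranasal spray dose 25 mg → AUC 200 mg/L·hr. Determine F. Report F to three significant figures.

F = (AUC_ev / D_ev) / (AUC_iv / D_iv)
  = (200/25) / (453/50)
  = 8 / 9.06 = 0.8830

F = 0.883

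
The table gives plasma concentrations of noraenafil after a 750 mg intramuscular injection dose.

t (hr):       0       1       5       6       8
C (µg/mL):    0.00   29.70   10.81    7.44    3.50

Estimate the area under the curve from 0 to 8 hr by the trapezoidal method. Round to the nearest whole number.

AUC = 116 µg/mL·hr

Trapezoidal AUC_0→8:
  [0→1]: (0.00+29.70)/2 × 1 = 14.85
  [1→5]: (29.70+10.81)/2 × 4 = 81.02
  [5→6]: (10.81+7.44)/2 × 1 = 9.125
  [6→8]: (7.44+3.50)/2 × 2 = 10.94
  Sum = 115.935 µg/mL·hr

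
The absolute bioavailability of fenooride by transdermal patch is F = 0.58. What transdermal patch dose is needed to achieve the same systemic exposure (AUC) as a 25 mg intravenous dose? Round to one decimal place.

D_transdermal = 43.1 mg

For equal systemic exposure: F × D_ev = D_iv
D_ev = D_iv / F = 25 / 0.58 = 43.1034 mg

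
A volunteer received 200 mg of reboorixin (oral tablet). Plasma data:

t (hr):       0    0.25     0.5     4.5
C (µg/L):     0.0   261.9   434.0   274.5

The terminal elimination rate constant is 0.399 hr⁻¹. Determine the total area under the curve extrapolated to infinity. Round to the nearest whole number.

Trapezoidal AUC_0→4.5:
  [0→0.25]: (0.0+261.9)/2 × 0.25 = 32.7375
  [0.25→0.5]: (261.9+434.0)/2 × 0.25 = 86.9875
  [0.5→4.5]: (434.0+274.5)/2 × 4 = 1417.0
  Sum = 1536.725 µg/L·hr
Extrapolated tail: C_last / k_e = 274.5 / 0.399 = 687.970
AUC_0→∞ = 1536.725 + 687.970 = 2224.695 µg/L·hr

AUC = 2225 µg/L·hr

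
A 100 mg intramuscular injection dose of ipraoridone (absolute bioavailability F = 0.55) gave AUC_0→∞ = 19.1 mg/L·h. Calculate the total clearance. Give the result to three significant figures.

CL = F × Dose / AUC_0→∞
   = 0.55 × 100 / 19.1 = 2.87958 L/h

CL = 2.88 L/h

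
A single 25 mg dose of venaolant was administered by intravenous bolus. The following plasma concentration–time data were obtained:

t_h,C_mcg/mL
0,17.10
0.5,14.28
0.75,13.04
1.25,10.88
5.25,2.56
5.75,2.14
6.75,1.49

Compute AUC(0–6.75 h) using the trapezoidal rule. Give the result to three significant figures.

Trapezoidal AUC_0→6.75:
  [0→0.5]: (17.10+14.28)/2 × 0.5 = 7.845
  [0.5→0.75]: (14.28+13.04)/2 × 0.25 = 3.415
  [0.75→1.25]: (13.04+10.88)/2 × 0.5 = 5.98
  [1.25→5.25]: (10.88+2.56)/2 × 4 = 26.88
  [5.25→5.75]: (2.56+2.14)/2 × 0.5 = 1.175
  [5.75→6.75]: (2.14+1.49)/2 × 1 = 1.815
  Sum = 47.11 mcg/mL·h

AUC = 47.1 mcg/mL·h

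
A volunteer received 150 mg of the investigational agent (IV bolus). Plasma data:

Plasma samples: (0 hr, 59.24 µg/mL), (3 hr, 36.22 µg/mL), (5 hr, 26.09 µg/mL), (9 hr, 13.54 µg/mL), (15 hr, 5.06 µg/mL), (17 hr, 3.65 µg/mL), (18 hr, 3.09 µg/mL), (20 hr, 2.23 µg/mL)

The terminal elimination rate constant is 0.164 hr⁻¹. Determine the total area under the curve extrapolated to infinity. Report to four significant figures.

Trapezoidal AUC_0→20:
  [0→3]: (59.24+36.22)/2 × 3 = 143.19
  [3→5]: (36.22+26.09)/2 × 2 = 62.31
  [5→9]: (26.09+13.54)/2 × 4 = 79.26
  [9→15]: (13.54+5.06)/2 × 6 = 55.8
  [15→17]: (5.06+3.65)/2 × 2 = 8.71
  [17→18]: (3.65+3.09)/2 × 1 = 3.37
  [18→20]: (3.09+2.23)/2 × 2 = 5.32
  Sum = 357.96 µg/mL·hr
Extrapolated tail: C_last / k_e = 2.23 / 0.164 = 13.598
AUC_0→∞ = 357.96 + 13.598 = 371.558 µg/mL·hr

AUC = 371.6 µg/mL·hr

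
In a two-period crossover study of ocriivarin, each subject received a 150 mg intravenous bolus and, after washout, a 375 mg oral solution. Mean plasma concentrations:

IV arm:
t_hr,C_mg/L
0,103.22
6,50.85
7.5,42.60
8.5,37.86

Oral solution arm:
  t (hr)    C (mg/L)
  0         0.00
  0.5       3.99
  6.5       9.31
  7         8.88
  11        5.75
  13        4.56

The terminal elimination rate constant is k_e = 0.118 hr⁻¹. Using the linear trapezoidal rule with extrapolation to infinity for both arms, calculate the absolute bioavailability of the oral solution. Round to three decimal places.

Trapezoidal AUC_0→8.5 (IV):
  [0→6]: (103.22+50.85)/2 × 6 = 462.21
  [6→7.5]: (50.85+42.60)/2 × 1.5 = 70.0875
  [7.5→8.5]: (42.60+37.86)/2 × 1 = 40.23
  Sum = 572.5275 mg/L·hr
IV tail: 37.86/0.118 = 320.847; AUC_iv,0→∞ = 572.5275 + 320.847 = 893.3745 mg/L·hr
Trapezoidal AUC_0→13 (oral solution):
  [0→0.5]: (0.00+3.99)/2 × 0.5 = 0.9975
  [0.5→6.5]: (3.99+9.31)/2 × 6 = 39.9
  [6.5→7]: (9.31+8.88)/2 × 0.5 = 4.5475
  [7→11]: (8.88+5.75)/2 × 4 = 29.26
  [11→13]: (5.75+4.56)/2 × 2 = 10.31
  Sum = 85.015 mg/L·hr
oral solution tail: 4.56/0.118 = 38.644; AUC_ev,0→∞ = 85.015 + 38.644 = 123.659 mg/L·hr
F = (AUC_ev/D_ev)/(AUC_iv/D_iv) = (123.659/375)/(893.3745/150) = 0.329757/5.95583 = 0.0554

F = 0.055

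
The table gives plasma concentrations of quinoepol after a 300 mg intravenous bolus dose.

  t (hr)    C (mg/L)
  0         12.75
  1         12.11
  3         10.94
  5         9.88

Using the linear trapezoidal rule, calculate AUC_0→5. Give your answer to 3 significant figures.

AUC = 56.3 mg/L·hr

Trapezoidal AUC_0→5:
  [0→1]: (12.75+12.11)/2 × 1 = 12.43
  [1→3]: (12.11+10.94)/2 × 2 = 23.05
  [3→5]: (10.94+9.88)/2 × 2 = 20.82
  Sum = 56.3 mg/L·hr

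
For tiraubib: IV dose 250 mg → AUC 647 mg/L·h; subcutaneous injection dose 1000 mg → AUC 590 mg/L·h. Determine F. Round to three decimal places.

F = (AUC_ev / D_ev) / (AUC_iv / D_iv)
  = (590/1000) / (647/250)
  = 0.59 / 2.588 = 0.2280

F = 0.228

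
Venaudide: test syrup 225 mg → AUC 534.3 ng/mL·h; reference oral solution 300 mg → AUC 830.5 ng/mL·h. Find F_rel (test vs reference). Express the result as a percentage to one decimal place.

F_rel = 85.8%

F_rel = (AUC_test/D_test) / (AUC_ref/D_ref)
      = (534.3/225) / (830.5/300)
      = 2.37467 / 2.76833 = 0.8578 = 85.78%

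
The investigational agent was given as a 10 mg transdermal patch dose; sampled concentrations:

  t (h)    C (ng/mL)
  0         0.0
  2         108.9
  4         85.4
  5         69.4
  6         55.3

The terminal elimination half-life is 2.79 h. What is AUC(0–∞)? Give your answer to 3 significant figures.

AUC = 666 ng/mL·h

Trapezoidal AUC_0→6:
  [0→2]: (0.0+108.9)/2 × 2 = 108.9
  [2→4]: (108.9+85.4)/2 × 2 = 194.3
  [4→5]: (85.4+69.4)/2 × 1 = 77.4
  [5→6]: (69.4+55.3)/2 × 1 = 62.35
  Sum = 442.95 ng/mL·h
k_e = ln2 / t½ = 0.693147 / 2.79 = 0.2484 h^-1
Extrapolated tail: C_last / k_e = 55.3 / 0.2484 = 222.625
AUC_0→∞ = 442.95 + 222.625 = 665.575 ng/mL·h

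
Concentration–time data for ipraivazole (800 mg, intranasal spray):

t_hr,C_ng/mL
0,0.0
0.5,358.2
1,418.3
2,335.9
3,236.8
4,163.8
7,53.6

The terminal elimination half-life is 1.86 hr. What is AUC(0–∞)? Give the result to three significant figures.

AUC = 1620 ng/mL·hr

Trapezoidal AUC_0→7:
  [0→0.5]: (0.0+358.2)/2 × 0.5 = 89.55
  [0.5→1]: (358.2+418.3)/2 × 0.5 = 194.125
  [1→2]: (418.3+335.9)/2 × 1 = 377.1
  [2→3]: (335.9+236.8)/2 × 1 = 286.35
  [3→4]: (236.8+163.8)/2 × 1 = 200.3
  [4→7]: (163.8+53.6)/2 × 3 = 326.1
  Sum = 1473.525 ng/mL·hr
k_e = ln2 / t½ = 0.693147 / 1.86 = 0.3727 hr^-1
Extrapolated tail: C_last / k_e = 53.6 / 0.3727 = 143.815
AUC_0→∞ = 1473.525 + 143.815 = 1617.34 ng/mL·hr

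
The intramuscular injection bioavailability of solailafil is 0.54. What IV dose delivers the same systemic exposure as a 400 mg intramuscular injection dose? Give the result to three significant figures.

Systemic exposure from an extravascular dose = F × D_ev, so the equivalent IV dose is F × D_ev.
D_iv = F × D_ev = 0.54 × 400 = 216 mg

D_iv = 216 mg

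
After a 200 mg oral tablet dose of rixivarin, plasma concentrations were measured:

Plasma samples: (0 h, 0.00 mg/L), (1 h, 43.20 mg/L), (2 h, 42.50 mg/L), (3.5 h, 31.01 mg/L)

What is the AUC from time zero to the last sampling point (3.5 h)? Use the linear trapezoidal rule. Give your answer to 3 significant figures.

Trapezoidal AUC_0→3.5:
  [0→1]: (0.00+43.20)/2 × 1 = 21.6
  [1→2]: (43.20+42.50)/2 × 1 = 42.85
  [2→3.5]: (42.50+31.01)/2 × 1.5 = 55.1325
  Sum = 119.5825 mg/L·h

AUC = 120 mg/L·h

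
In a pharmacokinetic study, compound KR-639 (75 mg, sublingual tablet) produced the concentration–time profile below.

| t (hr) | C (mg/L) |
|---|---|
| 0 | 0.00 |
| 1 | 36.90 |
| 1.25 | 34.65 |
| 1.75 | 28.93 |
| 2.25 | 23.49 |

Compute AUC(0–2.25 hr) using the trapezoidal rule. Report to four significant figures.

Trapezoidal AUC_0→2.25:
  [0→1]: (0.00+36.90)/2 × 1 = 18.45
  [1→1.25]: (36.90+34.65)/2 × 0.25 = 8.94375
  [1.25→1.75]: (34.65+28.93)/2 × 0.5 = 15.895
  [1.75→2.25]: (28.93+23.49)/2 × 0.5 = 13.105
  Sum = 56.39375 mg/L·hr

AUC = 56.39 mg/L·hr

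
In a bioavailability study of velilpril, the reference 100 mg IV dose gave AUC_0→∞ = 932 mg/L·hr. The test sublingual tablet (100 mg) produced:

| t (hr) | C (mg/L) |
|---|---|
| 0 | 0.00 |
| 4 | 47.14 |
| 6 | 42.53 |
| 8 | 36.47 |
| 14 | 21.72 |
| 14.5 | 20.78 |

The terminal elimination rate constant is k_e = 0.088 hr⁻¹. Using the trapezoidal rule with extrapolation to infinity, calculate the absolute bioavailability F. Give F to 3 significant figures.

Trapezoidal AUC_0→14.5 (sublingual tablet):
  [0→4]: (0.00+47.14)/2 × 4 = 94.28
  [4→6]: (47.14+42.53)/2 × 2 = 89.67
  [6→8]: (42.53+36.47)/2 × 2 = 79.0
  [8→14]: (36.47+21.72)/2 × 6 = 174.57
  [14→14.5]: (21.72+20.78)/2 × 0.5 = 10.625
  Sum = 448.145 mg/L·hr
Tail: C_last/k_e = 20.78/0.088 = 236.136
AUC_0→∞ (sublingual tablet) = 448.145 + 236.136 = 684.281 mg/L·hr
F = (AUC_ev/D_ev)/(AUC_iv/D_iv) = (684.281/100)/(932/100) = 6.84281/9.32 = 0.7342

F = 0.734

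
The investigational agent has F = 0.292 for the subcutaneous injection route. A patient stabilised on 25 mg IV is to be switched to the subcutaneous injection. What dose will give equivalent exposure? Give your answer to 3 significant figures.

For equal systemic exposure: F × D_ev = D_iv
D_ev = D_iv / F = 25 / 0.292 = 85.6164 mg

D_subcutaneous = 85.6 mg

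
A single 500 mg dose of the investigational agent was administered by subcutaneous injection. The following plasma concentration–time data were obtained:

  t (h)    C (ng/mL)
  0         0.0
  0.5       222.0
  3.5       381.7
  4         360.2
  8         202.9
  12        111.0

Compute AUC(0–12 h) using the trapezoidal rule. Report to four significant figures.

AUC = 2901 ng/mL·h

Trapezoidal AUC_0→12:
  [0→0.5]: (0.0+222.0)/2 × 0.5 = 55.5
  [0.5→3.5]: (222.0+381.7)/2 × 3 = 905.55
  [3.5→4]: (381.7+360.2)/2 × 0.5 = 185.475
  [4→8]: (360.2+202.9)/2 × 4 = 1126.2
  [8→12]: (202.9+111.0)/2 × 4 = 627.8
  Sum = 2900.525 ng/mL·h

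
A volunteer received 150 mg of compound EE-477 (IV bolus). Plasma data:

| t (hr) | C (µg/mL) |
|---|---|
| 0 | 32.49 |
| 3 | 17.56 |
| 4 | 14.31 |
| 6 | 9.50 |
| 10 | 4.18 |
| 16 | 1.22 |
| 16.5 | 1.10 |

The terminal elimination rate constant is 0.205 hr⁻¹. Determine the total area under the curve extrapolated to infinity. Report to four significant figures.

Trapezoidal AUC_0→16.5:
  [0→3]: (32.49+17.56)/2 × 3 = 75.075
  [3→4]: (17.56+14.31)/2 × 1 = 15.935
  [4→6]: (14.31+9.50)/2 × 2 = 23.81
  [6→10]: (9.50+4.18)/2 × 4 = 27.36
  [10→16]: (4.18+1.22)/2 × 6 = 16.2
  [16→16.5]: (1.22+1.10)/2 × 0.5 = 0.58
  Sum = 158.96 µg/mL·hr
Extrapolated tail: C_last / k_e = 1.10 / 0.205 = 5.366
AUC_0→∞ = 158.96 + 5.366 = 164.326 µg/mL·hr

AUC = 164.3 µg/mL·hr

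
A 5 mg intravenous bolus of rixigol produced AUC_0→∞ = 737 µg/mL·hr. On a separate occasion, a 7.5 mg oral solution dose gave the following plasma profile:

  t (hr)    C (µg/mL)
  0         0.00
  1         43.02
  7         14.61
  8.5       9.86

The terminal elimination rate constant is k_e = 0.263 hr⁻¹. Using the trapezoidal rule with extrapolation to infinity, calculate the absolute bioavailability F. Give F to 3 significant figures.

F = 0.226

Trapezoidal AUC_0→8.5 (oral solution):
  [0→1]: (0.00+43.02)/2 × 1 = 21.51
  [1→7]: (43.02+14.61)/2 × 6 = 172.89
  [7→8.5]: (14.61+9.86)/2 × 1.5 = 18.3525
  Sum = 212.7525 µg/mL·hr
Tail: C_last/k_e = 9.86/0.263 = 37.490
AUC_0→∞ (oral solution) = 212.7525 + 37.490 = 250.2425 µg/mL·hr
F = (AUC_ev/D_ev)/(AUC_iv/D_iv) = (250.2425/7.5)/(737/5) = 33.3657/147.4 = 0.2264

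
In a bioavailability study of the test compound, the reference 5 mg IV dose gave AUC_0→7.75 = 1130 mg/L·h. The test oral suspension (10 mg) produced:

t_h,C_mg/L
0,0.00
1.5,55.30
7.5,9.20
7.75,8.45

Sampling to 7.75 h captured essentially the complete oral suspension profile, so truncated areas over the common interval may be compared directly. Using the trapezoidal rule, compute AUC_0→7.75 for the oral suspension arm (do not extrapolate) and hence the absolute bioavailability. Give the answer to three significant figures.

F = 0.105

Trapezoidal AUC_0→7.75 (oral suspension):
  [0→1.5]: (0.00+55.30)/2 × 1.5 = 41.475
  [1.5→7.5]: (55.30+9.20)/2 × 6 = 193.5
  [7.5→7.75]: (9.20+8.45)/2 × 0.25 = 2.20625
  Sum = 237.18125 mg/L·h
F = (AUC_ev/D_ev)/(AUC_iv/D_iv) = (237.18125/10)/(1130/5) = 23.718125/226 = 0.1049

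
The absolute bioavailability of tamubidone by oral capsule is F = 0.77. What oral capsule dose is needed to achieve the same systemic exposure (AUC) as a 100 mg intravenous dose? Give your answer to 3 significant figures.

D_oral = 130 mg

For equal systemic exposure: F × D_ev = D_iv
D_ev = D_iv / F = 100 / 0.77 = 129.87 mg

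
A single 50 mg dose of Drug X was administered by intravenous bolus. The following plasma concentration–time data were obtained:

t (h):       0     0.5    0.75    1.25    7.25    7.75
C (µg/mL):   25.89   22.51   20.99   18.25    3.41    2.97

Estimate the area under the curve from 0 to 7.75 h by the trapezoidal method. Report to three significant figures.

Trapezoidal AUC_0→7.75:
  [0→0.5]: (25.89+22.51)/2 × 0.5 = 12.1
  [0.5→0.75]: (22.51+20.99)/2 × 0.25 = 5.4375
  [0.75→1.25]: (20.99+18.25)/2 × 0.5 = 9.81
  [1.25→7.25]: (18.25+3.41)/2 × 6 = 64.98
  [7.25→7.75]: (3.41+2.97)/2 × 0.5 = 1.595
  Sum = 93.9225 µg/mL·h

AUC = 93.9 µg/mL·h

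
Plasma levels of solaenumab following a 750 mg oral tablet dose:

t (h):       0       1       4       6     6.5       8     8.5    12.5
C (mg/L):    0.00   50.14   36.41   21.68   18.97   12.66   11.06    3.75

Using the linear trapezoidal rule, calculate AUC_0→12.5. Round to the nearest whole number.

Trapezoidal AUC_0→12.5:
  [0→1]: (0.00+50.14)/2 × 1 = 25.07
  [1→4]: (50.14+36.41)/2 × 3 = 129.825
  [4→6]: (36.41+21.68)/2 × 2 = 58.09
  [6→6.5]: (21.68+18.97)/2 × 0.5 = 10.1625
  [6.5→8]: (18.97+12.66)/2 × 1.5 = 23.7225
  [8→8.5]: (12.66+11.06)/2 × 0.5 = 5.93
  [8.5→12.5]: (11.06+3.75)/2 × 4 = 29.62
  Sum = 282.42 mg/L·h

AUC = 282 mg/L·h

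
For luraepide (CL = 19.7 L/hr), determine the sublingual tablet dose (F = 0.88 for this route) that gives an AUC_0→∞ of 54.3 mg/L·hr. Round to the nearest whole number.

Dose = 1216 mg

Dose = CL × AUC_0→∞ / F
     = 19.7 × 54.3 / 0.88 = 1215.58 mg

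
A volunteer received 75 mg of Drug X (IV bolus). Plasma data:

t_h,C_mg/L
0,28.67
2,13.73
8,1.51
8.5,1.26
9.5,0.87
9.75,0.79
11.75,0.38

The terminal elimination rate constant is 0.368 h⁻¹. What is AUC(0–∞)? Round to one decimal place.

AUC = 92.3 mg/L·h

Trapezoidal AUC_0→11.75:
  [0→2]: (28.67+13.73)/2 × 2 = 42.4
  [2→8]: (13.73+1.51)/2 × 6 = 45.72
  [8→8.5]: (1.51+1.26)/2 × 0.5 = 0.6925
  [8.5→9.5]: (1.26+0.87)/2 × 1 = 1.065
  [9.5→9.75]: (0.87+0.79)/2 × 0.25 = 0.2075
  [9.75→11.75]: (0.79+0.38)/2 × 2 = 1.17
  Sum = 91.255 mg/L·h
Extrapolated tail: C_last / k_e = 0.38 / 0.368 = 1.033
AUC_0→∞ = 91.255 + 1.033 = 92.288 mg/L·h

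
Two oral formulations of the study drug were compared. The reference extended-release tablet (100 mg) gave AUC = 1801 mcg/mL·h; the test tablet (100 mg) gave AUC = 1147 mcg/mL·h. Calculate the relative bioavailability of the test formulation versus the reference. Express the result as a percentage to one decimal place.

F_rel = 63.7%

F_rel = (AUC_test/D_test) / (AUC_ref/D_ref)
      = (1147/100) / (1801/100)
      = 11.47 / 18.01 = 0.6369 = 63.69%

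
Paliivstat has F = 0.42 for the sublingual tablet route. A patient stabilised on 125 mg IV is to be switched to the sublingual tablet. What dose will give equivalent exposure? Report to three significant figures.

D_sublingual = 298 mg

For equal systemic exposure: F × D_ev = D_iv
D_ev = D_iv / F = 125 / 0.42 = 297.619 mg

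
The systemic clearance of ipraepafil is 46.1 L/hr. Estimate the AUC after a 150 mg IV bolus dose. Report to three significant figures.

AUC = 3.25 mg/L·hr

AUC_0→∞ = Dose_iv / CL
        = 150 / 46.1 = 3.2538 mg/L·hr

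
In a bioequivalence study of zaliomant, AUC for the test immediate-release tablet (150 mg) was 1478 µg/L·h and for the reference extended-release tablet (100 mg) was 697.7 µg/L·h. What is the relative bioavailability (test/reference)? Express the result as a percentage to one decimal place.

F_rel = 141.2%

F_rel = (AUC_test/D_test) / (AUC_ref/D_ref)
      = (1478/150) / (697.7/100)
      = 9.85333 / 6.977 = 1.4123 = 141.23%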